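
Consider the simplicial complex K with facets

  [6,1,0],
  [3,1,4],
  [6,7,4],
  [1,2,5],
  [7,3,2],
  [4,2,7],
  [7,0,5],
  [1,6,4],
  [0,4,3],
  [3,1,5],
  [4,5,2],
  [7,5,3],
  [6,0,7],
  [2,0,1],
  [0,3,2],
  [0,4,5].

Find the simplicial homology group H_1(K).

Fix the vertex order 0 < 1 < 2 < 3 < 4 < 5 < 6 < 7 and write every simplex with vertices in increasing order. Then dim K = 2 and the simplices of K are:

  0-simplices (8): [0], [1], [2], [3], [4], [5], [6], [7]
  1-simplices (24): (24 of them)
  2-simplices (16): [0,1,2], [0,1,6], [0,2,3], [0,3,4], [0,4,5], [0,5,7], [0,6,7], [1,2,5], [1,3,4], [1,3,5], [1,4,6], [2,3,7], [2,4,5], [2,4,7], [3,5,7], [4,6,7]

giving chain groups C_0 ≅ Z^8, C_1 ≅ Z^24, C_2 ≅ Z^16.

Boundary ∂_1: C_1 → C_0 maps an edge to its endpoints' difference, ∂[p,q] = q − p.
The 8×24 boundary matrix has rank 7 and Smith normal form diag(1,1,1,1,1,1,1).

∂_2: C_2 → C_1 sends each 2-simplex [p,q,r] to [q,r] − [p,r] + [p,q]. For instance
  ∂[0,6,7] = [6,7] − [0,7] + [0,6],
  ∂[2,3,7] = [3,7] − [2,7] + [2,3].
As a 24×16 matrix over Z this has rank 15, with invariant factors (1,1,1,1,1,1,1,1,1,1,1,1,1,1,1).

Reading off H_k = ker ∂_k / im ∂_{k+1}:

  H_1: rank ker ∂_1 − rank ∂_2 = (24 − 7) − 15 = 2, and the invariant factors of ∂_2 are all 1, so H_1 = Z^2.

H_1 = Z^2.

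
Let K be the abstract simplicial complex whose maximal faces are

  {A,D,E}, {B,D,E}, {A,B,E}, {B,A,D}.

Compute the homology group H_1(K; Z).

We work with the vertex ordering A < B < D < E. The simplices of K, each written with vertices in increasing order, are:

  0-simplices (4): A, B, D, E
  1-simplices (6): AB, AD, AE, BD, BE, DE
  2-simplices (4): ABD, ABE, ADE, BDE

so the chain groups are C_0 ≅ Z^4, C_1 ≅ Z^6, C_2 ≅ Z^4.

∂_1: C_1 → C_0 sends each edge [p,q] (with p < q) to q − p.
This gives a 4×6 integer matrix of rank 3; reducing to Smith normal form yields diagonal entries (1,1,1).

∂_2: C_2 → C_1 acts by ∂[p,q,r] = [q,r] − [p,r] + [p,q]. For instance
  ∂BDE = DE − BE + BD,
  ∂ABE = BE − AE + AB.
This gives a 6×4 integer matrix of rank 3; reducing to Smith normal form yields diagonal entries (1,1,1).

Now H_k = ker ∂_k / im ∂_{k+1}, so:

  H_1: rank ker ∂_1 − rank ∂_2 = (6 − 3) − 3 = 0, and the invariant factors of ∂_2 are all 1, so H_1 ≅ 0.

(K is a triangulation of the 2-sphere S^2.)

H_1 = 0.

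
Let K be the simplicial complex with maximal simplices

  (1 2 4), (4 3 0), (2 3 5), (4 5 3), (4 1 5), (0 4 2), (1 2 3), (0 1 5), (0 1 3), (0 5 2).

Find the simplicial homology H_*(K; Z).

Fix the vertex order 0 < 1 < 2 < 3 < 4 < 5 and write every simplex with vertices in increasing order. Then dim K = 2 and the simplices of K are:

  0-simplices (6): [0], [1], [2], [3], [4], [5]
  1-simplices (15): [0,1], [0,2], [0,3], [0,4], [0,5], [1,2], [1,3], [1,4], [1,5], [2,3], [2,4], [2,5], [3,4], [3,5], [4,5]
  2-simplices (10): [0,1,3], [0,1,5], [0,2,4], [0,2,5], [0,3,4], [1,2,3], [1,2,4], [1,4,5], [2,3,5], [3,4,5]

giving chain groups C_0 ≅ Z^6, C_1 ≅ Z^15, C_2 ≅ Z^10.

Boundary ∂_1: C_1 → C_0 sends each edge [p,q] (with p < q) to q − p.
This gives a 6×15 integer matrix of rank 5; reducing to Smith normal form yields diagonal entries (1,1,1,1,1).

The boundary map ∂_2: C_2 → C_1 maps a triangle to the signed sum of its edges. For instance
  ∂[1,2,3] = [2,3] − [1,3] + [1,2],
  ∂[0,2,4] = [2,4] − [0,4] + [0,2].
This gives a 15×10 integer matrix of rank 10; reducing to Smith normal form yields diagonal entries (1,1,1,1,1,1,1,1,1,2).

From H_k ≅ ker(∂_k) / im(∂_{k+1}) we obtain:

  H_0: rank C_0 − rank ∂_1 = 6 − 5 = 1, and the invariant factors of ∂_1 are all 1, so H_0 ≅ Z.
  H_1: rank ker ∂_1 − rank ∂_2 = (15 − 5) − 10 = 0, and ∂_2 has invariant factor 2 > 1, so H_1 ≅ Z/2.
  H_2: rank ker ∂_2 − rank ∂_3 = (10 − 10) − 0 = 0, and there is no ∂_3, so H_2 ≅ 0.

As a check, the Euler characteristic is 6 − 15 + 10 = 1, which agrees with 1 − 0 + 0 = 1.

H_0 = Z,  H_1 = Z/2,  H_2 = 0.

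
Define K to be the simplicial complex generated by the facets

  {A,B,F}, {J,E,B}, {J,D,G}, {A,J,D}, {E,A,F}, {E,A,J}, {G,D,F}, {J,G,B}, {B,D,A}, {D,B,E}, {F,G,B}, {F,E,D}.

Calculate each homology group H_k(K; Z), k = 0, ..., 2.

We work with the vertex ordering A < B < D < E < F < G < J. The simplices of K, each written with vertices in increasing order, are:

  0-simplices (7): A, B, D, E, F, G, J
  1-simplices (18): AB, AD, AE, AF, AJ, BD, BE, BF, BG, BJ, DE, DF, DG, DJ, EF, EJ, FG, GJ
  2-simplices (12): ABD, ABF, ADJ, AEF, AEJ, BDE, BEJ, BFG, BGJ, DEF, DFG, DGJ

Hence C_0 ≅ Z^7, C_1 ≅ Z^18, C_2 ≅ Z^12.

The boundary map ∂_1: C_1 → C_0 is given by ∂[p,q] = [q] − [p]. For instance
  ∂DF = F − D.
The 7×18 boundary matrix has rank 6 and Smith normal form diag(1,1,1,1,1,1).

The boundary map ∂_2: C_2 → C_1 acts by ∂[p,q,r] = [q,r] − [p,r] + [p,q]. For instance
  ∂BDE = DE − BE + BD,
  ∂DEF = EF − DF + DE.
The 18×12 boundary matrix has rank 12 and Smith normal form diag(1,1,1,1,1,1,1,1,1,1,1,2).

Computing H_k = (kernel of ∂_k) / (image of ∂_{k+1}):

  H_0: rank C_0 − rank ∂_1 = 7 − 6 = 1, and the invariant factors of ∂_1 are all 1, so H_0 ≅ Z.
  H_1: rank ker ∂_1 − rank ∂_2 = (18 − 6) − 12 = 0, and ∂_2 has invariant factor 2 > 1, so H_1 ≅ Z_2.
  H_2: rank ker ∂_2 − rank ∂_3 = (12 − 12) − 0 = 0, and there is no ∂_3, so H_2 ≅ 0.

H_0 ≅ Z,  H_1 ≅ Z_2,  H_2 = 0.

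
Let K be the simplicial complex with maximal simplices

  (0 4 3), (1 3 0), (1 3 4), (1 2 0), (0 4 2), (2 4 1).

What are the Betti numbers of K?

Take the total order 0 < 1 < 2 < 3 < 4 on the vertex set. Then K (dimension 2) consists of the simplices:

  0-simplices (5): [0], [1], [2], [3], [4]
  1-simplices (9): [0,1], [0,2], [0,3], [0,4], [1,2], [1,3], [1,4], [2,4], [3,4]
  2-simplices (6): [0,1,2], [0,1,3], [0,2,4], [0,3,4], [1,2,4], [1,3,4]

giving chain groups C_0 ≅ Z^5, C_1 ≅ Z^9, C_2 ≅ Z^6.

∂_1: C_1 → C_0 sends each edge [p,q] (with p < q) to q − p. For instance
  ∂[2,4] = [4] − [2].
The 5×9 boundary matrix has rank 4 and Smith normal form diag(1,1,1,1).

∂_2: C_2 → C_1 maps a triangle to the signed sum of its edges. For instance
  ∂[0,1,3] = [1,3] − [0,3] + [0,1],
  ∂[1,2,4] = [2,4] − [1,4] + [1,2].
This gives a 9×6 integer matrix of rank 5; reducing to Smith normal form yields diagonal entries (1,1,1,1,1).

Reading off H_k = ker ∂_k / im ∂_{k+1}:

  H_0: rank C_0 − rank ∂_1 = 5 − 4 = 1, and the invariant factors of ∂_1 are all 1, so H_0 ≅ Z.
  H_1: rank ker ∂_1 − rank ∂_2 = (9 − 4) − 5 = 0, and the invariant factors of ∂_2 are all 1, so H_1 ≅ 0.
  H_2: rank ker ∂_2 − rank ∂_3 = (6 − 5) − 0 = 1, and there is no ∂_3, so H_2 ≅ Z.

As a check, the Euler characteristic is 5 − 9 + 6 = 2, which agrees with 1 − 0 + 1 = 2.

Hence the Betti numbers are b_0 = 1, b_1 = 0, b_2 = 1.

b_0 = 1, b_1 = 0, b_2 = 1.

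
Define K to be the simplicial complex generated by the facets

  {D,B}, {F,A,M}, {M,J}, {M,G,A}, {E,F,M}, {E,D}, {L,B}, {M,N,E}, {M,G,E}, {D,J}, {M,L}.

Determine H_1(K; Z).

H_1 = Z^2.

We work with the vertex ordering A < B < D < E < F < G < J < L < M < N. The simplices of K, each written with vertices in increasing order, are:

  0-simplices (10): A, B, D, E, F, G, J, L, M, N
  1-simplices (16): AF, AG, AM, BD, BL, DE, DJ, EF, EG, EM, EN, FM, GM, JM, LM, MN
  2-simplices (5): AFM, AGM, EFM, EGM, EMN

Hence C_0 ≅ Z^10, C_1 ≅ Z^16, C_2 ≅ Z^5.

The boundary map ∂_1: C_1 → C_0 sends each edge [p,q] (with p < q) to q − p. For instance
  ∂LM = M − L.
As a 10×16 matrix over Z this has rank 9, with invariant factors (1,1,1,1,1,1,1,1,1).

Boundary ∂_2: C_2 → C_1 sends each 2-simplex [p,q,r] to [q,r] − [p,r] + [p,q]. For instance
  ∂AFM = FM − AM + AF,
  ∂EFM = FM − EM + EF.
The 16×5 boundary matrix has rank 5 and Smith normal form diag(1,1,1,1,1).

From H_k ≅ ker(∂_k) / im(∂_{k+1}) we obtain:

  H_1: rank ker ∂_1 − rank ∂_2 = (16 − 9) − 5 = 2, and the invariant factors of ∂_2 are all 1, so H_1 ≅ Z^2.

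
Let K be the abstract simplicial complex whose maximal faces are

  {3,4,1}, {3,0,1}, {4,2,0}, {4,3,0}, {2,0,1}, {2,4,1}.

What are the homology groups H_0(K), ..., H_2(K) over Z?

H_0 ≅ Z,  H_1 = 0,  H_2 ≅ Z.

Fix the vertex order 0 < 1 < 2 < 3 < 4 and write every simplex with vertices in increasing order. Then dim K = 2 and the simplices of K are:

  0-simplices (5): [0], [1], [2], [3], [4]
  1-simplices (9): [0,1], [0,2], [0,3], [0,4], [1,2], [1,3], [1,4], [2,4], [3,4]
  2-simplices (6): [0,1,2], [0,1,3], [0,2,4], [0,3,4], [1,2,4], [1,3,4]

so the chain groups are C_0 ≅ Z^5, C_1 ≅ Z^9, C_2 ≅ Z^6.

The boundary map ∂_1: C_1 → C_0 maps an edge to its endpoints' difference, ∂[p,q] = q − p. For instance
  ∂[0,2] = [2] − [0].
As a 5×9 matrix over Z this has rank 4, with invariant factors (1,1,1,1).

∂_2: C_2 → C_1 sends each 2-simplex [p,q,r] to [q,r] − [p,r] + [p,q]. For instance
  ∂[1,3,4] = [3,4] − [1,4] + [1,3],
  ∂[0,2,4] = [2,4] − [0,4] + [0,2].
The 9×6 boundary matrix has rank 5 and Smith normal form diag(1,1,1,1,1).

Reading off H_k = ker ∂_k / im ∂_{k+1}:

  H_0: rank C_0 − rank ∂_1 = 5 − 4 = 1, and the invariant factors of ∂_1 are all 1, so H_0 = Z.
  H_1: rank ker ∂_1 − rank ∂_2 = (9 − 4) − 5 = 0, and the invariant factors of ∂_2 are all 1, so H_1 = 0.
  H_2: rank ker ∂_2 − rank ∂_3 = (6 − 5) − 0 = 1, and there is no ∂_3, so H_2 = Z.

As a check, the Euler characteristic is 5 − 9 + 6 = 2, which agrees with 1 − 0 + 1 = 2.
(K is a triangulation of the 2-sphere S^2.)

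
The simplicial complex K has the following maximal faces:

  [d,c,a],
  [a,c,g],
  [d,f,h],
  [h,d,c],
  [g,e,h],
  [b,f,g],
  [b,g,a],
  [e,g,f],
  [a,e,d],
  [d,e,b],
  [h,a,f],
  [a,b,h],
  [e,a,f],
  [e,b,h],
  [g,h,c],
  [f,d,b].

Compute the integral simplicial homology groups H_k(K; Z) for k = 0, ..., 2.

H_0 ≅ Z,  H_1 ≅ Z^2,  H_2 ≅ Z.

Order the vertices as a < b < c < d < e < f < g < h. Listing each simplex with vertices in this order, K has dimension 2 with simplices:

  0-simplices (8): a, b, c, d, e, f, g, h
  1-simplices (24): ab, ac, ad, ae, af, ag, ah, bd, be, bf, bg, bh, cd, cg, ch, de, df, dh, ef, eg, eh, fg, fh, gh
  2-simplices (16): abg, abh, acd, acg, ade, aef, afh, bde, bdf, beh, bfg, cdh, cgh, dfh, efg, egh

Hence C_0 ≅ Z^8, C_1 ≅ Z^24, C_2 ≅ Z^16.

Boundary ∂_1: C_1 → C_0 is given by ∂[p,q] = [q] − [p]. For instance
  ∂bg = g − b.
This gives a 8×24 integer matrix of rank 7; reducing to Smith normal form yields diagonal entries (1,1,1,1,1,1,1).

The boundary map ∂_2: C_2 → C_1 sends each 2-simplex [p,q,r] to [q,r] − [p,r] + [p,q]. For instance
  ∂acd = cd − ad + ac,
  ∂abg = bg − ag + ab.
The resulting 24×16 matrix has rank 15, and its Smith normal form has invariant factors (1,1,1,1,1,1,1,1,1,1,1,1,1,1,1).

Reading off H_k = ker ∂_k / im ∂_{k+1}:

  H_0: rank C_0 − rank ∂_1 = 8 − 7 = 1, and the invariant factors of ∂_1 are all 1, so H_0 ≅ Z.
  H_1: rank ker ∂_1 − rank ∂_2 = (24 − 7) − 15 = 2, and the invariant factors of ∂_2 are all 1, so H_1 ≅ Z^2.
  H_2: rank ker ∂_2 − rank ∂_3 = (16 − 15) − 0 = 1, and there is no ∂_3, so H_2 ≅ Z.

(K is a triangulation of the torus T^2.)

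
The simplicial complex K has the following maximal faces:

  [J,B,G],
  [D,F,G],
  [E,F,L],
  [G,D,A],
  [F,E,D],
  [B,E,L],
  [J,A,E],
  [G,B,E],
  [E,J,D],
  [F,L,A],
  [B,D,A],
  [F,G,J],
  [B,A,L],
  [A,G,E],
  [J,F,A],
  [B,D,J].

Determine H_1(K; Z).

K has 8 vertices, 24 edges, 16 triangles.
rank ∂_1 = 7, rank ∂_2 = 15 ⇒ b_1 = 24 − 7 − 15 = 2; all invariant factors of ∂_2 are 1 so no torsion. So H_1 ≅ Z^2.

H_1 ≅ Z^2.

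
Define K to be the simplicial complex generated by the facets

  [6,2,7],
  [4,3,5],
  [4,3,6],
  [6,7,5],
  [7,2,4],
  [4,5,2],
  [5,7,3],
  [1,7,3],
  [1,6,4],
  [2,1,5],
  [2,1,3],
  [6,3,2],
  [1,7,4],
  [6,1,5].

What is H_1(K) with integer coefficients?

Fix the vertex order 1 < 2 < 3 < 4 < 5 < 6 < 7 and write every simplex with vertices in increasing order. Then dim K = 2 and the simplices of K are:

  0-simplices (7): [1], [2], [3], [4], [5], [6], [7]
  1-simplices (21): [1,2], [1,3], [1,4], [1,5], [1,6], [1,7], [2,3], [2,4], [2,5], [2,6], [2,7], [3,4], [3,5], [3,6], [3,7], [4,5], [4,6], [4,7], [5,6], [5,7], [6,7]
  2-simplices (14): [1,2,3], [1,2,5], [1,3,7], [1,4,6], [1,4,7], [1,5,6], [2,3,6], [2,4,5], [2,4,7], [2,6,7], [3,4,5], [3,4,6], [3,5,7], [5,6,7]

Hence C_0 ≅ Z^7, C_1 ≅ Z^21, C_2 ≅ Z^14.

The boundary map ∂_1: C_1 → C_0 maps an edge to its endpoints' difference, ∂[p,q] = q − p. For instance
  ∂[4,5] = [5] − [4].
The resulting 7×21 matrix has rank 6, and its Smith normal form has invariant factors (1,1,1,1,1,1).

The boundary map ∂_2: C_2 → C_1 maps a triangle to the signed sum of its edges. For instance
  ∂[2,6,7] = [6,7] − [2,7] + [2,6],
  ∂[1,4,7] = [4,7] − [1,7] + [1,4].
The resulting 21×14 matrix has rank 13, and its Smith normal form has invariant factors (1,1,1,1,1,1,1,1,1,1,1,1,1).

Reading off H_k = ker ∂_k / im ∂_{k+1}:

  H_1: rank ker ∂_1 − rank ∂_2 = (21 − 6) − 13 = 2, and the invariant factors of ∂_2 are all 1, so H_1 ≅ Z^2.

(K is a triangulation of the torus T^2.)

H_1 = Z^2.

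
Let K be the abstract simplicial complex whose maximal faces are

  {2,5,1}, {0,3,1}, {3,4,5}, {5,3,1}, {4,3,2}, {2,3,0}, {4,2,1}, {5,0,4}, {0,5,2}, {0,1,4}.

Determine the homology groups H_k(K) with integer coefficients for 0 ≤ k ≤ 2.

Fix the vertex order 0 < 1 < 2 < 3 < 4 < 5 and write every simplex with vertices in increasing order. Then dim K = 2 and the simplices of K are:

  0-simplices (6): [0], [1], [2], [3], [4], [5]
  1-simplices (15): [0,1], [0,2], [0,3], [0,4], [0,5], [1,2], [1,3], [1,4], [1,5], [2,3], [2,4], [2,5], [3,4], [3,5], [4,5]
  2-simplices (10): [0,1,3], [0,1,4], [0,2,3], [0,2,5], [0,4,5], [1,2,4], [1,2,5], [1,3,5], [2,3,4], [3,4,5]

giving chain groups C_0 ≅ Z^6, C_1 ≅ Z^15, C_2 ≅ Z^10.

Boundary ∂_1: C_1 → C_0 maps an edge to its endpoints' difference, ∂[p,q] = q − p. For instance
  ∂[1,2] = [2] − [1].
As a 6×15 matrix over Z this has rank 5, with invariant factors (1,1,1,1,1).

Boundary ∂_2: C_2 → C_1 acts by ∂[p,q,r] = [q,r] − [p,r] + [p,q]. For instance
  ∂[3,4,5] = [4,5] − [3,5] + [3,4],
  ∂[0,2,3] = [2,3] − [0,3] + [0,2].
This gives a 15×10 integer matrix of rank 10; reducing to Smith normal form yields diagonal entries (1,1,1,1,1,1,1,1,1,2).

Reading off H_k = ker ∂_k / im ∂_{k+1}:

  H_0: rank C_0 − rank ∂_1 = 6 − 5 = 1, and the invariant factors of ∂_1 are all 1, so H_0 ≅ Z.
  H_1: rank ker ∂_1 − rank ∂_2 = (15 − 5) − 10 = 0, and ∂_2 has invariant factor 2 > 1, so H_1 ≅ Z/2Z.
  H_2: rank ker ∂_2 − rank ∂_3 = (10 − 10) − 0 = 0, and there is no ∂_3, so H_2 ≅ 0.

H_0 ≅ Z,  H_1 ≅ Z/2Z,  H_2 = 0.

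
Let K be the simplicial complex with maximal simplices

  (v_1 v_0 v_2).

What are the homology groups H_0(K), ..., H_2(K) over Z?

H_0 = Z,  H_1 = 0,  H_2 = 0.

We work with the vertex ordering v_0 < v_1 < v_2. The simplices of K, each written with vertices in increasing order, are:

  0-simplices (3): [v_0], [v_1], [v_2]
  1-simplices (3): [v_0,v_1], [v_0,v_2], [v_1,v_2]
  2-simplices (1): [v_0,v_1,v_2]

giving chain groups C_0 ≅ Z^3, C_1 ≅ Z^3, C_2 ≅ Z^1.

Boundary ∂_1: C_1 → C_0 maps an edge to its endpoints' difference, ∂[p,q] = q − p.
The 3×3 boundary matrix has rank 2 and Smith normal form diag(1,1).

The boundary map ∂_2: C_2 → C_1 acts by ∂[p,q,r] = [q,r] − [p,r] + [p,q]. For instance
  ∂[v_0,v_1,v_2] = [v_1,v_2] − [v_0,v_2] + [v_0,v_1].
This gives a 3×1 integer matrix of rank 1; reducing to Smith normal form yields diagonal entries (1).

Computing H_k = (kernel of ∂_k) / (image of ∂_{k+1}):

  H_0: rank C_0 − rank ∂_1 = 3 − 2 = 1, and the invariant factors of ∂_1 are all 1, so H_0 ≅ Z.
  H_1: rank ker ∂_1 − rank ∂_2 = (3 − 2) − 1 = 0, and the invariant factors of ∂_2 are all 1, so H_1 ≅ 0.
  H_2: rank ker ∂_2 − rank ∂_3 = (1 − 1) − 0 = 0, and there is no ∂_3, so H_2 ≅ 0.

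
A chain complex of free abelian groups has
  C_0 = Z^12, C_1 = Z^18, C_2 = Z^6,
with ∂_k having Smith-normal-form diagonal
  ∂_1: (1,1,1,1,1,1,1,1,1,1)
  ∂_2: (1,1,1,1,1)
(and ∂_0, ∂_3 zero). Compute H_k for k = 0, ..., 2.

H_0: b_0 = 12 − 0 − 10 = 2; torsion from ∂_1 factors > 1: none. So H_0 ≅ Z^2.
H_1: b_1 = 18 − 10 − 5 = 3; torsion from ∂_2 factors > 1: none. So H_1 ≅ Z^3.
H_2: b_2 = 6 − 5 − 0 = 1; torsion from ∂_3 factors > 1: none. So H_2 ≅ Z.

H_0 ≅ Z^2,  H_1 ≅ Z^3,  H_2 ≅ Z.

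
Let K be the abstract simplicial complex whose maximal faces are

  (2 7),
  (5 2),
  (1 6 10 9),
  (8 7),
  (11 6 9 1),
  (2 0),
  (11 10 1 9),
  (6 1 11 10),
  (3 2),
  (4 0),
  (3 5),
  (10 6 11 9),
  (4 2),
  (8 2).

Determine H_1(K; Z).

H_1 ≅ Z^3.

K has 12 vertices, 19 edges, 10 triangles, 5 3-simplices.
rank ∂_1 = 10, rank ∂_2 = 6 ⇒ b_1 = 19 − 10 − 6 = 3; all invariant factors of ∂_2 are 1 so no torsion. So H_1 ≅ Z^3.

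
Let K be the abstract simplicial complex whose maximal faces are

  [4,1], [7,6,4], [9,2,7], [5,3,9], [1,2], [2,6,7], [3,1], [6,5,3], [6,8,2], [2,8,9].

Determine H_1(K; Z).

Order the vertices as 1 < 2 < 3 < 4 < 5 < 6 < 7 < 8 < 9. Listing each simplex with vertices in this order, K has dimension 2 with simplices:

  0-simplices (9): [1], [2], [3], [4], [5], [6], [7], [8], [9]
  1-simplices (18): [1,2], [1,3], [1,4], [2,6], [2,7], [2,8], [2,9], [3,5], [3,6], [3,9], [4,6], [4,7], [5,6], [5,9], [6,7], [6,8], [7,9], [8,9]
  2-simplices (7): [2,6,7], [2,6,8], [2,7,9], [2,8,9], [3,5,6], [3,5,9], [4,6,7]

Hence C_0 ≅ Z^9, C_1 ≅ Z^18, C_2 ≅ Z^7.

∂_1: C_1 → C_0 maps an edge to its endpoints' difference, ∂[p,q] = q − p.
This gives a 9×18 integer matrix of rank 8; reducing to Smith normal form yields diagonal entries (1,1,1,1,1,1,1,1).

∂_2: C_2 → C_1 sends each 2-simplex [p,q,r] to [q,r] − [p,r] + [p,q]. For instance
  ∂[3,5,9] = [5,9] − [3,9] + [3,5],
  ∂[3,5,6] = [5,6] − [3,6] + [3,5].
This gives a 18×7 integer matrix of rank 7; reducing to Smith normal form yields diagonal entries (1,1,1,1,1,1,1).

From H_k ≅ ker(∂_k) / im(∂_{k+1}) we obtain:

  H_1: rank ker ∂_1 − rank ∂_2 = (18 − 8) − 7 = 3, and the invariant factors of ∂_2 are all 1, so H_1 ≅ Z^3.

H_1 = Z^3.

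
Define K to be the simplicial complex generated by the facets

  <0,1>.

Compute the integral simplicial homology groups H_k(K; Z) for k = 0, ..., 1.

H_0 ≅ Z,  H_1 = 0.

Order the vertices as 0 < 1. Listing each simplex with vertices in this order, K has dimension 1 with simplices:

  0-simplices (2): [0], [1]
  1-simplices (1): [0,1]

giving chain groups C_0 ≅ Z^2, C_1 ≅ Z^1.

Boundary ∂_1: C_1 → C_0 maps an edge to its endpoints' difference, ∂[p,q] = q − p.
The 2×1 boundary matrix has rank 1 and Smith normal form diag(1).

Computing H_k = (kernel of ∂_k) / (image of ∂_{k+1}):

  H_0: rank C_0 − rank ∂_1 = 2 − 1 = 1, and the invariant factors of ∂_1 are all 1, so H_0 = Z.
  H_1: rank ker ∂_1 − rank ∂_2 = (1 − 1) − 0 = 0, and there is no ∂_2, so H_1 = 0.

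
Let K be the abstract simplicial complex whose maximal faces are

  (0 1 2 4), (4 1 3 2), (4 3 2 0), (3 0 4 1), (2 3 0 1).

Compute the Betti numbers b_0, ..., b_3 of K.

We work with the vertex ordering 0 < 1 < 2 < 3 < 4. The simplices of K, each written with vertices in increasing order, are:

  0-simplices (5): [0], [1], [2], [3], [4]
  1-simplices (10): [0,1], [0,2], [0,3], [0,4], [1,2], [1,3], [1,4], [2,3], [2,4], [3,4]
  2-simplices (10): [0,1,2], [0,1,3], [0,1,4], [0,2,3], [0,2,4], [0,3,4], [1,2,3], [1,2,4], [1,3,4], [2,3,4]
  3-simplices (5): [0,1,2,3], [0,1,2,4], [0,1,3,4], [0,2,3,4], [1,2,3,4]

giving chain groups C_0 ≅ Z^5, C_1 ≅ Z^10, C_2 ≅ Z^10, C_3 ≅ Z^5.

∂_1: C_1 → C_0 maps an edge to its endpoints' difference, ∂[p,q] = q − p.
This gives a 5×10 integer matrix of rank 4; reducing to Smith normal form yields diagonal entries (1,1,1,1).

∂_2: C_2 → C_1 maps a triangle to the signed sum of its edges. For instance
  ∂[1,2,3] = [2,3] − [1,3] + [1,2],
  ∂[0,2,3] = [2,3] − [0,3] + [0,2].
As a 10×10 matrix over Z this has rank 6, with invariant factors (1,1,1,1,1,1).

∂_3: C_3 → C_2 sends each 3-simplex σ to the alternating sum Σ_i (−1)^i (σ with its i-th vertex removed). For instance
  ∂[0,1,3,4] = [1,3,4] − [0,3,4] + [0,1,4] − [0,1,3],
  ∂[0,1,2,3] = [1,2,3] − [0,2,3] + [0,1,3] − [0,1,2].
As a 10×5 matrix over Z this has rank 4, with invariant factors (1,1,1,1).

Now H_k = ker ∂_k / im ∂_{k+1}, so:

  H_0: rank C_0 − rank ∂_1 = 5 − 4 = 1, and the invariant factors of ∂_1 are all 1, so H_0 = Z.
  H_1: rank ker ∂_1 − rank ∂_2 = (10 − 4) − 6 = 0, and the invariant factors of ∂_2 are all 1, so H_1 = 0.
  H_2: rank ker ∂_2 − rank ∂_3 = (10 − 6) − 4 = 0, and the invariant factors of ∂_3 are all 1, so H_2 = 0.
  H_3: rank ker ∂_3 − rank ∂_4 = (5 − 4) − 0 = 1, and there is no ∂_4, so H_3 = Z.

As a check, the Euler characteristic is 5 − 10 + 10 − 5 = 0, which agrees with 1 − 0 + 0 − 1 = 0.

Hence the Betti numbers are b_0 = 1, b_1 = 0, b_2 = 0, b_3 = 1.

b_0 = 1, b_1 = 0, b_2 = 0, b_3 = 1.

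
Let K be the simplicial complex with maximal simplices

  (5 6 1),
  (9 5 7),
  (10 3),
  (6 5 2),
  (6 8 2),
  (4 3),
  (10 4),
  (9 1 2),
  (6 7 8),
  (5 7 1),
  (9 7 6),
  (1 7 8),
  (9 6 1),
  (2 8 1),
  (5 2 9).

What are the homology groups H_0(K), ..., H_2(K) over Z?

Fix the vertex order 1 < 2 < 3 < 4 < 5 < 6 < 7 < 8 < 9 < 10 and write every simplex with vertices in increasing order. Then dim K = 2 and the simplices of K are:

  0-simplices (10): [1], [2], [3], [4], [5], [6], [7], [8], [9], [10]
  1-simplices (21): [1,2], [1,5], [1,6], [1,7], [1,8], [1,9], [2,5], [2,6], [2,8], [2,9], [3,4], [3,10], [4,10], [5,6], [5,7], [5,9], [6,7], [6,8], [6,9], [7,8], [7,9]
  2-simplices (12): [1,2,8], [1,2,9], [1,5,6], [1,5,7], [1,6,9], [1,7,8], [2,5,6], [2,5,9], [2,6,8], [5,7,9], [6,7,8], [6,7,9]

Hence C_0 ≅ Z^10, C_1 ≅ Z^21, C_2 ≅ Z^12.

Boundary ∂_1: C_1 → C_0 sends each edge [p,q] (with p < q) to q − p. For instance
  ∂[6,9] = [9] − [6].
As a 10×21 matrix over Z this has rank 8, with invariant factors (1,1,1,1,1,1,1,1).

Boundary ∂_2: C_2 → C_1 acts by ∂[p,q,r] = [q,r] − [p,r] + [p,q]. For instance
  ∂[6,7,9] = [7,9] − [6,9] + [6,7],
  ∂[1,7,8] = [7,8] − [1,8] + [1,7].
As a 21×12 matrix over Z this has rank 12, with invariant factors (1,1,1,1,1,1,1,1,1,1,1,2).

From H_k ≅ ker(∂_k) / im(∂_{k+1}) we obtain:

  H_0: rank C_0 − rank ∂_1 = 10 − 8 = 2, and the invariant factors of ∂_1 are all 1, so H_0 ≅ Z^2.
  H_1: rank ker ∂_1 − rank ∂_2 = (21 − 8) − 12 = 1, and ∂_2 has invariant factor 2 > 1, so H_1 ≅ Z ⊕ Z/2Z.
  H_2: rank ker ∂_2 − rank ∂_3 = (12 − 12) − 0 = 0, and there is no ∂_3, so H_2 ≅ 0.

As a check, the Euler characteristic is 10 − 21 + 12 = 1, which agrees with 2 − 1 + 0 = 1.

H_0 = Z^2,  H_1 = Z ⊕ Z/2Z,  H_2 = 0.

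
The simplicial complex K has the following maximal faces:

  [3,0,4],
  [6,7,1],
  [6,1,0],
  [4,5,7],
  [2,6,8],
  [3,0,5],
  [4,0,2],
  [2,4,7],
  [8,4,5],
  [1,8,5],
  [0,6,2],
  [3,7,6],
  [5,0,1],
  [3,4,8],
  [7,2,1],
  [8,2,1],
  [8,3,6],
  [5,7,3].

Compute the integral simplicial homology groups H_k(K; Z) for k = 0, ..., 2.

Order the vertices as 0 < 1 < 2 < 3 < 4 < 5 < 6 < 7 < 8. Listing each simplex with vertices in this order, K has dimension 2 with simplices:

  0-simplices (9): [0], [1], [2], [3], [4], [5], [6], [7], [8]
  1-simplices (27): (27 of them)
  2-simplices (18): [0,1,5], [0,1,6], [0,2,4], [0,2,6], [0,3,4], [0,3,5], [1,2,7], [1,2,8], [1,5,8], [1,6,7], [2,4,7], [2,6,8], [3,4,8], [3,5,7], [3,6,7], [3,6,8], [4,5,7], [4,5,8]

giving chain groups C_0 ≅ Z^9, C_1 ≅ Z^27, C_2 ≅ Z^18.

Boundary ∂_1: C_1 → C_0 is given by ∂[p,q] = [q] − [p]. For instance
  ∂[5,7] = [7] − [5].
The 9×27 boundary matrix has rank 8 and Smith normal form diag(1,1,1,1,1,1,1,1).

∂_2: C_2 → C_1 sends each 2-simplex [p,q,r] to [q,r] − [p,r] + [p,q]. For instance
  ∂[1,2,8] = [2,8] − [1,8] + [1,2],
  ∂[4,5,8] = [5,8] − [4,8] + [4,5].
As a 27×18 matrix over Z this has rank 18, with invariant factors (1,1,1,1,1,1,1,1,1,1,1,1,1,1,1,1,1,2).

Computing H_k = (kernel of ∂_k) / (image of ∂_{k+1}):

  H_0: rank C_0 − rank ∂_1 = 9 − 8 = 1, and the invariant factors of ∂_1 are all 1, so H_0 ≅ Z.
  H_1: rank ker ∂_1 − rank ∂_2 = (27 − 8) − 18 = 1, and ∂_2 has invariant factor 2 > 1, so H_1 ≅ Z ⊕ Z/2Z.
  H_2: rank ker ∂_2 − rank ∂_3 = (18 − 18) − 0 = 0, and there is no ∂_3, so H_2 ≅ 0.

(K is a triangulation of the Klein bottle.)

H_0 = Z,  H_1 = Z ⊕ Z/2Z,  H_2 = 0.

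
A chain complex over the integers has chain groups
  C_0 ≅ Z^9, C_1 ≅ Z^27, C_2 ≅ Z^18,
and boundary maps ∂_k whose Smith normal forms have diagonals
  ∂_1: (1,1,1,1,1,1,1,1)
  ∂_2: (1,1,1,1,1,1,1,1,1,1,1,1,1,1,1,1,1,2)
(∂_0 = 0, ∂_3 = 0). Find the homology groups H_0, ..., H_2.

H_0 ≅ Z,  H_1 ≅ Z ⊕ Z/2Z,  H_2 = 0.

H_0: b_0 = 9 − 0 − 8 = 1; torsion from ∂_1 factors > 1: none. So H_0 ≅ Z.
H_1: b_1 = 27 − 8 − 18 = 1; torsion from ∂_2 factors > 1: [2]. So H_1 ≅ Z ⊕ Z/2Z.
H_2: b_2 = 18 − 18 − 0 = 0; torsion from ∂_3 factors > 1: none. So H_2 ≅ 0.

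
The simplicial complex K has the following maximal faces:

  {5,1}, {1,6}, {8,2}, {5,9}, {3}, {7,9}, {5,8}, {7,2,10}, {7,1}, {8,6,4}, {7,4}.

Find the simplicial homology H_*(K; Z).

H_0 = Z^2,  H_1 = Z^4,  H_2 = 0.

Order the vertices as 1 < 2 < 3 < 4 < 5 < 6 < 7 < 8 < 9 < 10. Listing each simplex with vertices in this order, K has dimension 2 with simplices:

  0-simplices (10): [1], [2], [3], [4], [5], [6], [7], [8], [9], [10]
  1-simplices (14): [1,5], [1,6], [1,7], [2,7], [2,8], [2,10], [4,6], [4,7], [4,8], [5,8], [5,9], [6,8], [7,9], [7,10]
  2-simplices (2): [2,7,10], [4,6,8]

giving chain groups C_0 ≅ Z^10, C_1 ≅ Z^14, C_2 ≅ Z^2.

∂_1: C_1 → C_0 is given by ∂[p,q] = [q] − [p].
The 10×14 boundary matrix has rank 8 and Smith normal form diag(1,1,1,1,1,1,1,1).

Boundary ∂_2: C_2 → C_1 maps a triangle to the signed sum of its edges. For instance
  ∂[2,7,10] = [7,10] − [2,10] + [2,7],
  ∂[4,6,8] = [6,8] − [4,8] + [4,6].
The resulting 14×2 matrix has rank 2, and its Smith normal form has invariant factors (1,1).

Computing H_k = (kernel of ∂_k) / (image of ∂_{k+1}):

  H_0: rank C_0 − rank ∂_1 = 10 − 8 = 2, and the invariant factors of ∂_1 are all 1, so H_0 = Z^2.
  H_1: rank ker ∂_1 − rank ∂_2 = (14 − 8) − 2 = 4, and the invariant factors of ∂_2 are all 1, so H_1 = Z^4.
  H_2: rank ker ∂_2 − rank ∂_3 = (2 − 2) − 0 = 0, and there is no ∂_3, so H_2 = 0.

As a check, the Euler characteristic is 10 − 14 + 2 = -2, which agrees with 2 − 4 + 0 = -2.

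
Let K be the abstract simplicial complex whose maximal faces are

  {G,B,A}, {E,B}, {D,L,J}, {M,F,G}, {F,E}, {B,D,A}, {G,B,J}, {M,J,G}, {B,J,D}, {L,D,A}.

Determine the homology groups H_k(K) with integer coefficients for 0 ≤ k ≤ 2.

H_0 ≅ Z,  H_1 ≅ Z,  H_2 = 0.

Take the total order A < B < D < E < F < G < J < L < M on the vertex set. Then K (dimension 2) consists of the simplices:

  0-simplices (9): A, B, D, E, F, G, J, L, M
  1-simplices (17): AB, AD, AG, AL, BD, BE, BG, BJ, DJ, DL, EF, FG, FM, GJ, GM, JL, JM
  2-simplices (8): ABD, ABG, ADL, BDJ, BGJ, DJL, FGM, GJM

Hence C_0 ≅ Z^9, C_1 ≅ Z^17, C_2 ≅ Z^8.

The boundary map ∂_1: C_1 → C_0 sends each edge [p,q] (with p < q) to q − p.
The 9×17 boundary matrix has rank 8 and Smith normal form diag(1,1,1,1,1,1,1,1).

Boundary ∂_2: C_2 → C_1 sends each 2-simplex [p,q,r] to [q,r] − [p,r] + [p,q]. For instance
  ∂DJL = JL − DL + DJ,
  ∂FGM = GM − FM + FG.
This gives a 17×8 integer matrix of rank 8; reducing to Smith normal form yields diagonal entries (1,1,1,1,1,1,1,1).

Computing H_k = (kernel of ∂_k) / (image of ∂_{k+1}):

  H_0: rank C_0 − rank ∂_1 = 9 − 8 = 1, and the invariant factors of ∂_1 are all 1, so H_0 = Z.
  H_1: rank ker ∂_1 − rank ∂_2 = (17 − 8) − 8 = 1, and the invariant factors of ∂_2 are all 1, so H_1 = Z.
  H_2: rank ker ∂_2 − rank ∂_3 = (8 − 8) − 0 = 0, and there is no ∂_3, so H_2 = 0.

As a check, the Euler characteristic is 9 − 17 + 8 = 0, which agrees with 1 − 1 + 0 = 0.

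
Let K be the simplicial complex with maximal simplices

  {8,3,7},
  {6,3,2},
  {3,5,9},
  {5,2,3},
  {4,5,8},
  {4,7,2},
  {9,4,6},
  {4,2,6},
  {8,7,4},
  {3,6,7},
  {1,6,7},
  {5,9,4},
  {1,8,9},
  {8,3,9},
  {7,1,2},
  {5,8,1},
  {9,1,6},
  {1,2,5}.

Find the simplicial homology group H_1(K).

K has 9 vertices, 27 edges, 18 triangles.
rank ∂_1 = 8, rank ∂_2 = 18 ⇒ b_1 = 27 − 8 − 18 = 1; ∂_2 has invariant factor(s) [2] giving torsion. So H_1 ≅ Z ⊕ Z_2.

H_1 ≅ Z ⊕ Z_2.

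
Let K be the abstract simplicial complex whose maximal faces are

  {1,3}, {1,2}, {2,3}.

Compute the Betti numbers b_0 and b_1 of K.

b_0 = 1, b_1 = 1.

K has 3 vertices, 3 edges.
rank ∂_0 = 0, rank ∂_1 = 2 ⇒ b_0 = 3 − 0 − 2 = 1; all invariant factors of ∂_1 are 1 so no torsion. So H_0 = Z.
rank ∂_1 = 2, rank ∂_2 = 0 ⇒ b_1 = 3 − 2 − 0 = 1. So H_1 = Z.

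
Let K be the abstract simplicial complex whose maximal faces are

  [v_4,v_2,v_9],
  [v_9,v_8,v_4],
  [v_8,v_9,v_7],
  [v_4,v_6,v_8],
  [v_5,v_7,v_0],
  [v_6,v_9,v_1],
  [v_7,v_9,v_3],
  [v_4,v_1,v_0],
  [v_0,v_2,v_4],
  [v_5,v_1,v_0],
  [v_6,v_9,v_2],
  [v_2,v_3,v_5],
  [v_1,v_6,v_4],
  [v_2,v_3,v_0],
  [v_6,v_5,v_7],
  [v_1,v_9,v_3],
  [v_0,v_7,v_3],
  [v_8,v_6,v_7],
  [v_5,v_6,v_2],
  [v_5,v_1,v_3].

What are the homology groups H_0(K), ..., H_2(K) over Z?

H_0 ≅ Z,  H_1 ≅ Z ⊕ Z/2,  H_2 = 0.

Order the vertices as v_0 < v_1 < v_2 < v_3 < v_4 < v_5 < v_6 < v_7 < v_8 < v_9. Listing each simplex with vertices in this order, K has dimension 2 with simplices:

  0-simplices (10): [v_0], [v_1], [v_2], [v_3], [v_4], [v_5], [v_6], [v_7], [v_8], [v_9]
  1-simplices (30): (30 of them)
  2-simplices (20): (20 of them)

so the chain groups are C_0 ≅ Z^10, C_1 ≅ Z^30, C_2 ≅ Z^20.

Boundary ∂_1: C_1 → C_0 is given by ∂[p,q] = [q] − [p]. For instance
  ∂[v_4,v_8] = [v_8] − [v_4].
This gives a 10×30 integer matrix of rank 9; reducing to Smith normal form yields diagonal entries (1,1,1,1,1,1,1,1,1).

Boundary ∂_2: C_2 → C_1 sends each 2-simplex [p,q,r] to [q,r] − [p,r] + [p,q]. For instance
  ∂[v_0,v_2,v_4] = [v_2,v_4] − [v_0,v_4] + [v_0,v_2],
  ∂[v_1,v_4,v_6] = [v_4,v_6] − [v_1,v_6] + [v_1,v_4].
As a 30×20 matrix over Z this has rank 20, with invariant factors (1,1,1,1,1,1,1,1,1,1,1,1,1,1,1,1,1,1,1,2).

From H_k ≅ ker(∂_k) / im(∂_{k+1}) we obtain:

  H_0: rank C_0 − rank ∂_1 = 10 − 9 = 1, and the invariant factors of ∂_1 are all 1, so H_0 ≅ Z.
  H_1: rank ker ∂_1 − rank ∂_2 = (30 − 9) − 20 = 1, and ∂_2 has invariant factor 2 > 1, so H_1 ≅ Z ⊕ Z/2.
  H_2: rank ker ∂_2 − rank ∂_3 = (20 − 20) − 0 = 0, and there is no ∂_3, so H_2 ≅ 0.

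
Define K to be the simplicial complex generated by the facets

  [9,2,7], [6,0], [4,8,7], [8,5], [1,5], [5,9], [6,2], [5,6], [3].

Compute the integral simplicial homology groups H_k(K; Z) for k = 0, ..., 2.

Order the vertices as 0 < 1 < 2 < 3 < 4 < 5 < 6 < 7 < 8 < 9. Listing each simplex with vertices in this order, K has dimension 2 with simplices:

  0-simplices (10): [0], [1], [2], [3], [4], [5], [6], [7], [8], [9]
  1-simplices (12): [0,6], [1,5], [2,6], [2,7], [2,9], [4,7], [4,8], [5,6], [5,8], [5,9], [7,8], [7,9]
  2-simplices (2): [2,7,9], [4,7,8]

so the chain groups are C_0 ≅ Z^10, C_1 ≅ Z^12, C_2 ≅ Z^2.

The boundary map ∂_1: C_1 → C_0 maps an edge to its endpoints' difference, ∂[p,q] = q − p. For instance
  ∂[0,6] = [6] − [0].
The 10×12 boundary matrix has rank 8 and Smith normal form diag(1,1,1,1,1,1,1,1).

Boundary ∂_2: C_2 → C_1 sends each 2-simplex [p,q,r] to [q,r] − [p,r] + [p,q]. For instance
  ∂[4,7,8] = [7,8] − [4,8] + [4,7],
  ∂[2,7,9] = [7,9] − [2,9] + [2,7].
As a 12×2 matrix over Z this has rank 2, with invariant factors (1,1).

Reading off H_k = ker ∂_k / im ∂_{k+1}:

  H_0: rank C_0 − rank ∂_1 = 10 − 8 = 2, and the invariant factors of ∂_1 are all 1, so H_0 ≅ Z^2.
  H_1: rank ker ∂_1 − rank ∂_2 = (12 − 8) − 2 = 2, and the invariant factors of ∂_2 are all 1, so H_1 ≅ Z^2.
  H_2: rank ker ∂_2 − rank ∂_3 = (2 − 2) − 0 = 0, and there is no ∂_3, so H_2 ≅ 0.

H_0 ≅ Z^2,  H_1 ≅ Z^2,  H_2 = 0.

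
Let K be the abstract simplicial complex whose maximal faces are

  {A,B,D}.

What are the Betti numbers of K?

b_0 = 1, b_1 = 0, b_2 = 0.

Order the vertices as A < B < D. Listing each simplex with vertices in this order, K has dimension 2 with simplices:

  0-simplices (3): A, B, D
  1-simplices (3): AB, AD, BD
  2-simplices (1): ABD

Hence C_0 ≅ Z^3, C_1 ≅ Z^3, C_2 ≅ Z^1.

∂_1: C_1 → C_0 sends each edge [p,q] (with p < q) to q − p.
As a 3×3 matrix over Z this has rank 2, with invariant factors (1,1).

∂_2: C_2 → C_1 sends each 2-simplex [p,q,r] to [q,r] − [p,r] + [p,q]. For instance
  ∂ABD = BD − AD + AB.
This gives a 3×1 integer matrix of rank 1; reducing to Smith normal form yields diagonal entries (1).

Now H_k = ker ∂_k / im ∂_{k+1}, so:

  H_0: rank C_0 − rank ∂_1 = 3 − 2 = 1, and the invariant factors of ∂_1 are all 1, so H_0 = Z.
  H_1: rank ker ∂_1 − rank ∂_2 = (3 − 2) − 1 = 0, and the invariant factors of ∂_2 are all 1, so H_1 = 0.
  H_2: rank ker ∂_2 − rank ∂_3 = (1 − 1) − 0 = 0, and there is no ∂_3, so H_2 = 0.

As a check, the Euler characteristic is 3 − 3 + 1 = 1, which agrees with 1 − 0 + 0 = 1.

Hence the Betti numbers are b_0 = 1, b_1 = 0, b_2 = 0.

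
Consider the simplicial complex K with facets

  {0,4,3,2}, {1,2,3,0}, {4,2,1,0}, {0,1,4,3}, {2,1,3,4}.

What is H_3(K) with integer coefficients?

Take the total order 0 < 1 < 2 < 3 < 4 on the vertex set. Then K (dimension 3) consists of the simplices:

  0-simplices (5): [0], [1], [2], [3], [4]
  1-simplices (10): [0,1], [0,2], [0,3], [0,4], [1,2], [1,3], [1,4], [2,3], [2,4], [3,4]
  2-simplices (10): [0,1,2], [0,1,3], [0,1,4], [0,2,3], [0,2,4], [0,3,4], [1,2,3], [1,2,4], [1,3,4], [2,3,4]
  3-simplices (5): [0,1,2,3], [0,1,2,4], [0,1,3,4], [0,2,3,4], [1,2,3,4]

so the chain groups are C_0 ≅ Z^5, C_1 ≅ Z^10, C_2 ≅ Z^10, C_3 ≅ Z^5.

∂_1: C_1 → C_0 sends each edge [p,q] (with p < q) to q − p.
The resulting 5×10 matrix has rank 4, and its Smith normal form has invariant factors (1,1,1,1).

Boundary ∂_2: C_2 → C_1 acts by ∂[p,q,r] = [q,r] − [p,r] + [p,q]. For instance
  ∂[1,3,4] = [3,4] − [1,4] + [1,3],
  ∂[2,3,4] = [3,4] − [2,4] + [2,3].
The 10×10 boundary matrix has rank 6 and Smith normal form diag(1,1,1,1,1,1).

Boundary ∂_3: C_3 → C_2 sends each 3-simplex σ to the alternating sum Σ_i (−1)^i (σ with its i-th vertex removed). For instance
  ∂[0,1,2,4] = [1,2,4] − [0,2,4] + [0,1,4] − [0,1,2],
  ∂[1,2,3,4] = [2,3,4] − [1,3,4] + [1,2,4] − [1,2,3].
This gives a 10×5 integer matrix of rank 4; reducing to Smith normal form yields diagonal entries (1,1,1,1).

Computing H_k = (kernel of ∂_k) / (image of ∂_{k+1}):

  H_3: rank ker ∂_3 − rank ∂_4 = (5 − 4) − 0 = 1, and there is no ∂_4, so H_3 ≅ Z.

H_3 = Z.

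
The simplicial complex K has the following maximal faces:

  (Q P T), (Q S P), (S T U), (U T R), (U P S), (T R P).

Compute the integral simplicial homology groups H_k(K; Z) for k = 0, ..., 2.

K has 6 vertices, 12 edges, 6 triangles.
rank ∂_0 = 0, rank ∂_1 = 5 ⇒ b_0 = 6 − 0 − 5 = 1; all invariant factors of ∂_1 are 1 so no torsion. So H_0 = Z.
rank ∂_1 = 5, rank ∂_2 = 6 ⇒ b_1 = 12 − 5 − 6 = 1; all invariant factors of ∂_2 are 1 so no torsion. So H_1 = Z.
rank ∂_2 = 6, rank ∂_3 = 0 ⇒ b_2 = 6 − 6 − 0 = 0. So H_2 = 0.

H_0 ≅ Z,  H_1 ≅ Z,  H_2 = 0.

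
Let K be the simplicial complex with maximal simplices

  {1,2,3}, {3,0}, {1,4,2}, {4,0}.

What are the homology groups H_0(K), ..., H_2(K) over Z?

Fix the vertex order 0 < 1 < 2 < 3 < 4 and write every simplex with vertices in increasing order. Then dim K = 2 and the simplices of K are:

  0-simplices (5): [0], [1], [2], [3], [4]
  1-simplices (7): [0,3], [0,4], [1,2], [1,3], [1,4], [2,3], [2,4]
  2-simplices (2): [1,2,3], [1,2,4]

Hence C_0 ≅ Z^5, C_1 ≅ Z^7, C_2 ≅ Z^2.

Boundary ∂_1: C_1 → C_0 maps an edge to its endpoints' difference, ∂[p,q] = q − p. For instance
  ∂[0,4] = [4] − [0].
This gives a 5×7 integer matrix of rank 4; reducing to Smith normal form yields diagonal entries (1,1,1,1).

∂_2: C_2 → C_1 sends each 2-simplex [p,q,r] to [q,r] − [p,r] + [p,q]. For instance
  ∂[1,2,4] = [2,4] − [1,4] + [1,2],
  ∂[1,2,3] = [2,3] − [1,3] + [1,2].
The resulting 7×2 matrix has rank 2, and its Smith normal form has invariant factors (1,1).

Computing H_k = (kernel of ∂_k) / (image of ∂_{k+1}):

  H_0: rank C_0 − rank ∂_1 = 5 − 4 = 1, and the invariant factors of ∂_1 are all 1, so H_0 ≅ Z.
  H_1: rank ker ∂_1 − rank ∂_2 = (7 − 4) − 2 = 1, and the invariant factors of ∂_2 are all 1, so H_1 ≅ Z.
  H_2: rank ker ∂_2 − rank ∂_3 = (2 − 2) − 0 = 0, and there is no ∂_3, so H_2 ≅ 0.

As a check, the Euler characteristic is 5 − 7 + 2 = 0, which agrees with 1 − 1 + 0 = 0.

H_0 = Z,  H_1 = Z,  H_2 = 0.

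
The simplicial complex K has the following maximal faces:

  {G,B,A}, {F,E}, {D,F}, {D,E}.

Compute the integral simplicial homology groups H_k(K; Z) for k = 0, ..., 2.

Fix the vertex order A < B < D < E < F < G and write every simplex with vertices in increasing order. Then dim K = 2 and the simplices of K are:

  0-simplices (6): A, B, D, E, F, G
  1-simplices (6): AB, AG, BG, DE, DF, EF
  2-simplices (1): ABG

Hence C_0 ≅ Z^6, C_1 ≅ Z^6, C_2 ≅ Z^1.

∂_1: C_1 → C_0 maps an edge to its endpoints' difference, ∂[p,q] = q − p.
As a 6×6 matrix over Z this has rank 4, with invariant factors (1,1,1,1).

Boundary ∂_2: C_2 → C_1 maps a triangle to the signed sum of its edges. For instance
  ∂ABG = BG − AG + AB.
The 6×1 boundary matrix has rank 1 and Smith normal form diag(1).

Now H_k = ker ∂_k / im ∂_{k+1}, so:

  H_0: rank C_0 − rank ∂_1 = 6 − 4 = 2, and the invariant factors of ∂_1 are all 1, so H_0 ≅ Z^2.
  H_1: rank ker ∂_1 − rank ∂_2 = (6 − 4) − 1 = 1, and the invariant factors of ∂_2 are all 1, so H_1 ≅ Z.
  H_2: rank ker ∂_2 − rank ∂_3 = (1 − 1) − 0 = 0, and there is no ∂_3, so H_2 ≅ 0.

(K is a triangulation of the disjoint union of the 2-simplex and the circle S^1.)

H_0 = Z^2,  H_1 = Z,  H_2 = 0.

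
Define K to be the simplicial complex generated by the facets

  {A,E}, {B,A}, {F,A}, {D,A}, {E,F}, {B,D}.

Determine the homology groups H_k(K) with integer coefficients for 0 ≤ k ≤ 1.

K has 5 vertices, 6 edges.
rank ∂_0 = 0, rank ∂_1 = 4 ⇒ b_0 = 5 − 0 − 4 = 1; all invariant factors of ∂_1 are 1 so no torsion. So H_0 ≅ Z.
rank ∂_1 = 4, rank ∂_2 = 0 ⇒ b_1 = 6 − 4 − 0 = 2. So H_1 ≅ Z^2.

H_0 ≅ Z,  H_1 ≅ Z^2.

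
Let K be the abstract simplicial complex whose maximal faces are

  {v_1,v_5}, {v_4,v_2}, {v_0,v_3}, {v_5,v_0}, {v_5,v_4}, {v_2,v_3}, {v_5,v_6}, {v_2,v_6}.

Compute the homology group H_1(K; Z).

Order the vertices as v_0 < v_1 < v_2 < v_3 < v_4 < v_5 < v_6. Listing each simplex with vertices in this order, K has dimension 1 with simplices:

  0-simplices (7): [v_0], [v_1], [v_2], [v_3], [v_4], [v_5], [v_6]
  1-simplices (8): [v_0,v_3], [v_0,v_5], [v_1,v_5], [v_2,v_3], [v_2,v_4], [v_2,v_6], [v_4,v_5], [v_5,v_6]

giving chain groups C_0 ≅ Z^7, C_1 ≅ Z^8.

Boundary ∂_1: C_1 → C_0 is given by ∂[p,q] = [q] − [p].
As a 7×8 matrix over Z this has rank 6, with invariant factors (1,1,1,1,1,1).

Reading off H_k = ker ∂_k / im ∂_{k+1}:

  H_1: rank ker ∂_1 − rank ∂_2 = (8 − 6) − 0 = 2, and there is no ∂_2, so H_1 ≅ Z^2.

H_1 = Z^2.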